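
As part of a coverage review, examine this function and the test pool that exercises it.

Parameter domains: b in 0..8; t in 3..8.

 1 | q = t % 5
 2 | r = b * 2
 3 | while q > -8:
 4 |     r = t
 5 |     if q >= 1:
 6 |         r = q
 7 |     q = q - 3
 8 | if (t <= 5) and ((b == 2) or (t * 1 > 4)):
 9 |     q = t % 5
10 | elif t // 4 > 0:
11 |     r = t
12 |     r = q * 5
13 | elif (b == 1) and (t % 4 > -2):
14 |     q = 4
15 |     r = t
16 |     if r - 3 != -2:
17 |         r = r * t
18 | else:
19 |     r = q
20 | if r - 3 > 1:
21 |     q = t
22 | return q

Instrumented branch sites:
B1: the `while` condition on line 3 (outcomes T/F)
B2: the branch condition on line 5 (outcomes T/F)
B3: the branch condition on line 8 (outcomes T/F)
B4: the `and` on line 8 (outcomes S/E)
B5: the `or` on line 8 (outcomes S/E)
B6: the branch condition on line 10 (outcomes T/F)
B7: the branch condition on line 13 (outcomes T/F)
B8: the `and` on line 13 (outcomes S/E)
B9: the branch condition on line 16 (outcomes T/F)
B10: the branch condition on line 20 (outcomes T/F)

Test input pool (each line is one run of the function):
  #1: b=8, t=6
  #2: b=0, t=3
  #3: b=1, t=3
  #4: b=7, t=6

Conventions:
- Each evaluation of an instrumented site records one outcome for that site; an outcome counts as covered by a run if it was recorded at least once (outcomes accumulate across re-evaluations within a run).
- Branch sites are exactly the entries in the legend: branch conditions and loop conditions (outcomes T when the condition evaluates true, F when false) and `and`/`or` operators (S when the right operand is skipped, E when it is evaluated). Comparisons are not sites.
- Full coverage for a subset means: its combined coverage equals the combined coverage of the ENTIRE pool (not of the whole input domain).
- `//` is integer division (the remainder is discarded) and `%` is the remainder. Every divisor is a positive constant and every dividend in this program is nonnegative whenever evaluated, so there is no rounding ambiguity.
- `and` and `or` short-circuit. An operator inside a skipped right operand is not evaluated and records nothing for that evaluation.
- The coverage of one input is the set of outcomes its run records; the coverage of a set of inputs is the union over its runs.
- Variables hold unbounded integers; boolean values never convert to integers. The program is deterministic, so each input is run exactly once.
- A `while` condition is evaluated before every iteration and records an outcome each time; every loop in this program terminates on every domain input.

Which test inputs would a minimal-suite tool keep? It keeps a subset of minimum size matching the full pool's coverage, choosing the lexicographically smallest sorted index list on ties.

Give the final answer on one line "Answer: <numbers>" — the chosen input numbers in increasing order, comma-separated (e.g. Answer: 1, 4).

run #1 (b=8, t=6) runs B1->T, B2->T, B1->T, B2->F, B1->T, B2->F, B1->F, B4->S, B3->F, B6->T, B10->F; records B1=T, B1=F, B2=T, B2=F, B3=F, B4=S, B6=T, B10=F
run #2 (b=0, t=3) runs B1->T, B2->T, B1->T, B2->F, B1->T, B2->F, B1->T, B2->F, B1->F, B4->E, B5->E, B3->F, B6->F, B8->S, ...; records B1=T, B1=F, B2=T, B2=F, B3=F, B4=E, B5=E, B6=F, B7=F, B8=S, B10=F
run #3 (b=1, t=3) runs B1->T, B2->T, B1->T, B2->F, B1->T, B2->F, B1->T, B2->F, B1->F, B4->E, B5->E, B3->F, B6->F, B8->E, ...; records B1=T, B1=F, B2=T, B2=F, B3=F, B4=E, B5=E, B6=F, B7=T, B8=E, B9=T, B10=T
run #4 (b=7, t=6) runs B1->T, B2->T, B1->T, B2->F, B1->T, B2->F, B1->F, B4->S, B3->F, B6->T, B10->F; records B1=T, B1=F, B2=T, B2=F, B3=F, B4=S, B6=T, B10=F
union over all inputs: B1=T, B1=F, B2=T, B2=F, B3=F, B4=S, B4=E, B5=E, B6=T, B6=F, B7=T, B7=F, B8=S, B8=E, B9=T, B10=T, B10=F (17 outcomes)
checked all size-1 subsets: none covers 17 outcomes (max 12/17)
checked all size-2 subsets: none covers 17 outcomes (max 15/17)
at size 3, {1, 2, 3} reaches all 17 outcomes; every lexicographically earlier size-3 subset fails

Answer: 1, 2, 3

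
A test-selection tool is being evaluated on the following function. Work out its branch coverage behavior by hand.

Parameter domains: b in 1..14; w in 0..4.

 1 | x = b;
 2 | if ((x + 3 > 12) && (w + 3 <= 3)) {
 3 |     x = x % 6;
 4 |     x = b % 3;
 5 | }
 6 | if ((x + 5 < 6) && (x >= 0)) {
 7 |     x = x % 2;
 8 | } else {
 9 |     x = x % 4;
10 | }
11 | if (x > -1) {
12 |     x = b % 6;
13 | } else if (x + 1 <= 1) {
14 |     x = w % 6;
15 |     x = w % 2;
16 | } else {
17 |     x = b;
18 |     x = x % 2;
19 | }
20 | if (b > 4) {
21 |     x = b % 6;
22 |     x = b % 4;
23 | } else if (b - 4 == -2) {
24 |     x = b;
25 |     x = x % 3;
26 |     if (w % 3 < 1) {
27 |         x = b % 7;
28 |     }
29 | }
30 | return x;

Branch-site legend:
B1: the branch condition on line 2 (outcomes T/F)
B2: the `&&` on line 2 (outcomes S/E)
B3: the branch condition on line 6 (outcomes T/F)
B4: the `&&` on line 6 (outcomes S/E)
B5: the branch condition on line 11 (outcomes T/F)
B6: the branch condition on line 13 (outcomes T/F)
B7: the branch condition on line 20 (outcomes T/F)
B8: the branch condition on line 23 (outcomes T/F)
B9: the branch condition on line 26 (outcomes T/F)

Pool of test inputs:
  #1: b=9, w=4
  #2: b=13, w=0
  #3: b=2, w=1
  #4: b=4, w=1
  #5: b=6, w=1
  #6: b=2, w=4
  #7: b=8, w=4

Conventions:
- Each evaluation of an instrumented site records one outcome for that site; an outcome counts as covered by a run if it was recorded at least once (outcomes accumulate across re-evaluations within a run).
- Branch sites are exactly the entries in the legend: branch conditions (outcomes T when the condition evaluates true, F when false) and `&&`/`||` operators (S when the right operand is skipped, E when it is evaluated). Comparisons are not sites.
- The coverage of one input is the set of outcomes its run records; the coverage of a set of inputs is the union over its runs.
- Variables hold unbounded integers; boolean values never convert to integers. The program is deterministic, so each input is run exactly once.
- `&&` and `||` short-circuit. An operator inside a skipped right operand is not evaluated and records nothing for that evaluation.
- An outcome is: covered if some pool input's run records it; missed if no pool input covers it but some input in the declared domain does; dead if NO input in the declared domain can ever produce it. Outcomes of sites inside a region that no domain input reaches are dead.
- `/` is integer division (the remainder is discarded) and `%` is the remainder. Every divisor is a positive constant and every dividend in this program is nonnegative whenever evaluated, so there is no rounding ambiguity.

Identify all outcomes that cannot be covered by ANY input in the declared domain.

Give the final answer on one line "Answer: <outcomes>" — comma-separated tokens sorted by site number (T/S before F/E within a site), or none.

sweeping the full domain (70 inputs) for each outcome:
  B5=F: never recorded by any domain input -> dead
  B6=T: never recorded by any domain input -> dead
  B6=F: never recorded by any domain input -> dead
  reachable outcomes have witnesses, e.g. B1=T (e.g. b=10, w=0), B1=F (e.g. b=1, w=0), B2=S (e.g. b=1, w=0), B2=E (e.g. b=10, w=0)

Answer: B5=F, B6=T, B6=F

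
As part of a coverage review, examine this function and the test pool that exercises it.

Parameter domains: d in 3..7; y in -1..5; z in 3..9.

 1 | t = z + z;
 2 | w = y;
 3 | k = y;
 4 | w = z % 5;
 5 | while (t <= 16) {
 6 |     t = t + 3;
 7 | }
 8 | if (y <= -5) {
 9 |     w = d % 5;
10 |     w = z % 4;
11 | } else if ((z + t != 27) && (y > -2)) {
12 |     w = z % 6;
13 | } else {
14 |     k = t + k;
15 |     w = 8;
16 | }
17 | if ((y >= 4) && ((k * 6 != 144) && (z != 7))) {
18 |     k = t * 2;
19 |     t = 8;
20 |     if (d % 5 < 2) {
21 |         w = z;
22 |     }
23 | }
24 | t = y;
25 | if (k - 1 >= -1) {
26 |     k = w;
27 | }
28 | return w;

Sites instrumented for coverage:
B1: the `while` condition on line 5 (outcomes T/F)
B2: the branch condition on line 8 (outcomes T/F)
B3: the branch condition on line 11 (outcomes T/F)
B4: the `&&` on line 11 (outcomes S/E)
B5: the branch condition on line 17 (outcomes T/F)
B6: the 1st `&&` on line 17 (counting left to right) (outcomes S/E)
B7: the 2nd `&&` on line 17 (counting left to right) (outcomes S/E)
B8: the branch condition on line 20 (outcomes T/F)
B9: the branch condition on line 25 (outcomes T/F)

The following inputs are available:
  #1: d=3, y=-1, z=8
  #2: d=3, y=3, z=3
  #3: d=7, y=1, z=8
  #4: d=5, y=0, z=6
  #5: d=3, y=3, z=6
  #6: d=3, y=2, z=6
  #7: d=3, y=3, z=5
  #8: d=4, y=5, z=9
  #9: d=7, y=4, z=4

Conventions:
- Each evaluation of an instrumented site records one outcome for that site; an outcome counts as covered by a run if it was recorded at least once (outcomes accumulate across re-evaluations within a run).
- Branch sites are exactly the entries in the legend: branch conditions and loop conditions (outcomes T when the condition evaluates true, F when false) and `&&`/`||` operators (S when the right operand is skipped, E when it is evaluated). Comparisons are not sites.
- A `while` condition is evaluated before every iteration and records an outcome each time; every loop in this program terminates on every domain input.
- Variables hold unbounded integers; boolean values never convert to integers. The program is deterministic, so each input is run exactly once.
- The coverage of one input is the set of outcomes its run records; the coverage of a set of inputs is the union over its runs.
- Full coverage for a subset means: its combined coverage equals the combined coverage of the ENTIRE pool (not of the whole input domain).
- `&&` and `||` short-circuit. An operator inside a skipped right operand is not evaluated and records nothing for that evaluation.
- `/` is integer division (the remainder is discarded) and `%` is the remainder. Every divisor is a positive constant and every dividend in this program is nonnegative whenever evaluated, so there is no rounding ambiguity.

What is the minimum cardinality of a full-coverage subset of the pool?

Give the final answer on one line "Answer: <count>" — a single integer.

run #1 (d=3, y=-1, z=8) records B1=T, B1=F, B2=F, B3=F, B4=S, B5=F, B6=S, B9=T
run #2 (d=3, y=3, z=3) records B1=T, B1=F, B2=F, B3=T, B4=E, B5=F, B6=S, B9=T
run #3 (d=7, y=1, z=8) records B1=T, B1=F, B2=F, B3=F, B4=S, B5=F, B6=S, B9=T
run #4 (d=5, y=0, z=6) records B1=T, B1=F, B2=F, B3=T, B4=E, B5=F, B6=S, B9=T
run #5 (d=3, y=3, z=6) records B1=T, B1=F, B2=F, B3=T, B4=E, B5=F, B6=S, B9=T
run #6 (d=3, y=2, z=6) records B1=T, B1=F, B2=F, B3=T, B4=E, B5=F, B6=S, B9=T
run #7 (d=3, y=3, z=5) records B1=T, B1=F, B2=F, B3=T, B4=E, B5=F, B6=S, B9=T
run #8 (d=4, y=5, z=9) records B1=F, B2=F, B3=F, B4=S, B5=T, B6=E, B7=E, B8=F, B9=T
run #9 (d=7, y=4, z=4) records B1=T, B1=F, B2=F, B3=T, B4=E, B5=T, B6=E, B7=E, B8=F, B9=T
pool-wide coverage (14 outcomes): B1=T, B1=F, B2=F, B3=T, B3=F, B4=S, B4=E, B5=T, B5=F, B6=S, B6=E, B7=E, B8=F, B9=T
every size-1 subset falls short of the 14 outcomes (best: 10/14)
size 2: inputs {1, 9} cover all 14 outcomes, and no lexicographically smaller subset of this size does

Answer: 2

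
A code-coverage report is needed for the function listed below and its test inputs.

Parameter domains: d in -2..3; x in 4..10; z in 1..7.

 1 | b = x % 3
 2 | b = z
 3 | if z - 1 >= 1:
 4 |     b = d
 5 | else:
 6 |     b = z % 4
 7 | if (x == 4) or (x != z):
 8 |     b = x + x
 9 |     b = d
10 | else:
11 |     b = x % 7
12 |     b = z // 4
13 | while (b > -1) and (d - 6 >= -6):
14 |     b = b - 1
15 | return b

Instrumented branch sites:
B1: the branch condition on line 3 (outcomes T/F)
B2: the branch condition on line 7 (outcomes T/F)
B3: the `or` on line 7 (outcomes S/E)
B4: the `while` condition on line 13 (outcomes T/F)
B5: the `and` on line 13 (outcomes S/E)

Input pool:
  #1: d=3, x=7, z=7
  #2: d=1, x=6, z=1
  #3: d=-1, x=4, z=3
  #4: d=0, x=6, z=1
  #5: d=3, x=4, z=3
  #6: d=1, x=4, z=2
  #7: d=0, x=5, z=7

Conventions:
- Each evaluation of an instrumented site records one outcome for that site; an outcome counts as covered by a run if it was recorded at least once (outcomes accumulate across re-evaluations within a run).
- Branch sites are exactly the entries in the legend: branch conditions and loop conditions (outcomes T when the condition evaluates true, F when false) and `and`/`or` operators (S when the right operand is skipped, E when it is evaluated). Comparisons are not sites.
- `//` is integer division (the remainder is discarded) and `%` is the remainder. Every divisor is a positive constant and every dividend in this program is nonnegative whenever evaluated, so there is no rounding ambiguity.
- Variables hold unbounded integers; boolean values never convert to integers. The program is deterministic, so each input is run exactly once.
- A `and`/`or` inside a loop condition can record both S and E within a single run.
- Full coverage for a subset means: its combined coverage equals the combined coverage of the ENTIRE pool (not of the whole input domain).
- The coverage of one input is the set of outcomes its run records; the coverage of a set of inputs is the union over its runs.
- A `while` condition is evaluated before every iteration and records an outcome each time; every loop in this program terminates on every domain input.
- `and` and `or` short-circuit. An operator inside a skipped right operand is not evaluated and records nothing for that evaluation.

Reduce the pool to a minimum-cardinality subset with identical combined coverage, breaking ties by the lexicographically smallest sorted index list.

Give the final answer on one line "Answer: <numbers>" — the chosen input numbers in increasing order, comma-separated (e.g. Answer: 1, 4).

run #1 (d=3, x=7, z=7) runs B1->T, B3->E, B2->F, B5->E, B4->T, B5->E, B4->T, B5->S, B4->F; records B1=T, B2=F, B3=E, B4=T, B4=F, B5=S, B5=E
run #2 (d=1, x=6, z=1) runs B1->F, B3->E, B2->T, B5->E, B4->T, B5->E, B4->T, B5->S, B4->F; records B1=F, B2=T, B3=E, B4=T, B4=F, B5=S, B5=E
run #3 (d=-1, x=4, z=3) runs B1->T, B3->S, B2->T, B5->S, B4->F; records B1=T, B2=T, B3=S, B4=F, B5=S
run #4 (d=0, x=6, z=1) runs B1->F, B3->E, B2->T, B5->E, B4->T, B5->S, B4->F; records B1=F, B2=T, B3=E, B4=T, B4=F, B5=S, B5=E
run #5 (d=3, x=4, z=3) runs B1->T, B3->S, B2->T, B5->E, B4->T, B5->E, B4->T, B5->E, B4->T, B5->E, B4->T, B5->S, B4->F; records B1=T, B2=T, B3=S, B4=T, B4=F, B5=S, B5=E
run #6 (d=1, x=4, z=2) runs B1->T, B3->S, B2->T, B5->E, B4->T, B5->E, B4->T, B5->S, B4->F; records B1=T, B2=T, B3=S, B4=T, B4=F, B5=S, B5=E
run #7 (d=0, x=5, z=7) runs B1->T, B3->E, B2->T, B5->E, B4->T, B5->S, B4->F; records B1=T, B2=T, B3=E, B4=T, B4=F, B5=S, B5=E
the full pool covers 10 outcomes: B1=T, B1=F, B2=T, B2=F, B3=S, B3=E, B4=T, B4=F, B5=S, B5=E
checked all size-1 subsets: none covers 10 outcomes (max 7/10)
checked all size-2 subsets: none covers 10 outcomes (max 9/10)
at size 3, {1, 2, 3} reaches all 10 outcomes; every lexicographically earlier size-3 subset fails

Answer: 1, 2, 3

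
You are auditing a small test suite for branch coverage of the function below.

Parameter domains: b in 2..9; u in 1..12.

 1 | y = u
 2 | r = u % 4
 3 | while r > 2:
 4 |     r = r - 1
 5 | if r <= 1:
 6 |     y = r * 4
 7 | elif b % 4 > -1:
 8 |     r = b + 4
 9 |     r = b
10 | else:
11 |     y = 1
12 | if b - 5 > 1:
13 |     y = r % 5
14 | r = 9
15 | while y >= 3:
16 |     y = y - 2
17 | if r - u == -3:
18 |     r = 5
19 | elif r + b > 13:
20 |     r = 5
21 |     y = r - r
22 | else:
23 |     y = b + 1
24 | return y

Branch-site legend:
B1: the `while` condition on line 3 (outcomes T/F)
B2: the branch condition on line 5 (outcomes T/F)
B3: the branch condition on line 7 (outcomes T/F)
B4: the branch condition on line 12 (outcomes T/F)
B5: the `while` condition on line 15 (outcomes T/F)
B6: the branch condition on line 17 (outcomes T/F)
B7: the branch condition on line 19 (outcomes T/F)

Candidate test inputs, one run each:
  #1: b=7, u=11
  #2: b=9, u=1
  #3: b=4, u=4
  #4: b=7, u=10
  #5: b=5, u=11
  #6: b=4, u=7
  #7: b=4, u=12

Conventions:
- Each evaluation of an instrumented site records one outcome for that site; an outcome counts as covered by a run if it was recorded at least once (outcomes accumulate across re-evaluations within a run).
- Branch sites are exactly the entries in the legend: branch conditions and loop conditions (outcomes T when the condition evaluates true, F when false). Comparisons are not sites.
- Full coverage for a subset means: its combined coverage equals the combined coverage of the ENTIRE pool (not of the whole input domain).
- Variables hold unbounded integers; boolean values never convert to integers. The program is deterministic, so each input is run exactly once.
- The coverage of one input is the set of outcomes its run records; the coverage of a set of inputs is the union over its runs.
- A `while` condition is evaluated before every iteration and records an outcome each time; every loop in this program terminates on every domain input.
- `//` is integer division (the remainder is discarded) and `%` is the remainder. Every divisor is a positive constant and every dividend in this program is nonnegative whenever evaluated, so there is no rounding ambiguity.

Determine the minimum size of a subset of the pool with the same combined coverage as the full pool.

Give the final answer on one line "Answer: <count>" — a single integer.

input #1, b=7, u=11: events B1->T, B1->F, B2->F, B3->T, B4->T, B5->F, B6->F, B7->T; outcomes B1=T, B1=F, B2=F, B3=T, B4=T, B5=F, B6=F, B7=T
input #2, b=9, u=1: events B1->F, B2->T, B4->T, B5->F, B6->F, B7->T; outcomes B1=F, B2=T, B4=T, B5=F, B6=F, B7=T
input #3, b=4, u=4: events B1->F, B2->T, B4->F, B5->F, B6->F, B7->F; outcomes B1=F, B2=T, B4=F, B5=F, B6=F, B7=F
input #4, b=7, u=10: events B1->F, B2->F, B3->T, B4->T, B5->F, B6->F, B7->T; outcomes B1=F, B2=F, B3=T, B4=T, B5=F, B6=F, B7=T
input #5, b=5, u=11: events B1->T, B1->F, B2->F, B3->T, B4->F, B5->T, B5->T, B5->T, B5->T, B5->T, B5->F, B6->F, B7->T; outcomes B1=T, B1=F, B2=F, B3=T, B4=F, B5=T, B5=F, B6=F, B7=T
input #6, b=4, u=7: events B1->T, B1->F, B2->F, B3->T, B4->F, B5->T, B5->T, B5->T, B5->F, B6->F, B7->F; outcomes B1=T, B1=F, B2=F, B3=T, B4=F, B5=T, B5=F, B6=F, B7=F
input #7, b=4, u=12: events B1->F, B2->T, B4->F, B5->F, B6->T; outcomes B1=F, B2=T, B4=F, B5=F, B6=T
pool-wide coverage (13 outcomes): B1=T, B1=F, B2=T, B2=F, B3=T, B4=T, B4=F, B5=T, B5=F, B6=T, B6=F, B7=T, B7=F
checked all size-1 subsets: none covers 13 outcomes (max 9/13)
checked all size-2 subsets: none covers 13 outcomes (max 12/13)
size 3: inputs {1, 6, 7} cover all 13 outcomes, and no lexicographically smaller subset of this size does

Answer: 3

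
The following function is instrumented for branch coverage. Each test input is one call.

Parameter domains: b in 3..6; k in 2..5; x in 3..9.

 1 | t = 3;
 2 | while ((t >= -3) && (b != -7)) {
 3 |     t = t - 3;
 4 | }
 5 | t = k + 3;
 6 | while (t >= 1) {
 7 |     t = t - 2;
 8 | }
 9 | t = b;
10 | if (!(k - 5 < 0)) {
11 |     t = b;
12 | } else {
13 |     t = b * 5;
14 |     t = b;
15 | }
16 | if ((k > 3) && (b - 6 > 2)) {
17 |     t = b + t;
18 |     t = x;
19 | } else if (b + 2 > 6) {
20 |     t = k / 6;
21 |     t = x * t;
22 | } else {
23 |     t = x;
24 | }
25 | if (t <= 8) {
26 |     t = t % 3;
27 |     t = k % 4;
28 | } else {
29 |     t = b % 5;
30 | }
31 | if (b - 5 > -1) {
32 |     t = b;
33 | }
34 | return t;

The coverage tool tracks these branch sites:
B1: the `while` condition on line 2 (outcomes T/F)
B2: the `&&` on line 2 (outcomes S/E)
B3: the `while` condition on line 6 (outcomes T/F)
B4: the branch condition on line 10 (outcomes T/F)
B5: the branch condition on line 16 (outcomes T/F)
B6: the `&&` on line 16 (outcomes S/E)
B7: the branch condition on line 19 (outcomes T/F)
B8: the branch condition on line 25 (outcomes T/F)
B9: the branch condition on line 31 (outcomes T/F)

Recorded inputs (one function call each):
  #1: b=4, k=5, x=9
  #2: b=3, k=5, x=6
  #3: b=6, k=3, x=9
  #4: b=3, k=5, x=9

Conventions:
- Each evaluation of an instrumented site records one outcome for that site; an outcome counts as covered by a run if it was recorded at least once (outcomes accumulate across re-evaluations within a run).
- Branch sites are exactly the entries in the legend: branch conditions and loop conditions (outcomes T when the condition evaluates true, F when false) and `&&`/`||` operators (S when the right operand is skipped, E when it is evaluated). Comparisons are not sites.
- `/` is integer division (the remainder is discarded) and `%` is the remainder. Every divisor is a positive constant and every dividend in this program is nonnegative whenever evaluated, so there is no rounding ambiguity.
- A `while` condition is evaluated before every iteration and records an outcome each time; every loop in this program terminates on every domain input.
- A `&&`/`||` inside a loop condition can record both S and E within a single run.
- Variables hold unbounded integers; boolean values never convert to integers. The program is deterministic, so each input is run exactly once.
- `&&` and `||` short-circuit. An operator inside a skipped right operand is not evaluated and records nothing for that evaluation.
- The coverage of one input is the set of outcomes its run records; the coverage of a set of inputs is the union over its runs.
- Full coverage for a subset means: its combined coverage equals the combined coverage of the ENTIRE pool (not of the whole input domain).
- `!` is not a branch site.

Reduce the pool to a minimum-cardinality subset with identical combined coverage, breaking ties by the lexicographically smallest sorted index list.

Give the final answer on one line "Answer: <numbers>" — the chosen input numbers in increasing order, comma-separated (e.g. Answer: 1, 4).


test 1 (b=4, k=5, x=9) hits B1=T, B1=F, B2=S, B2=E, B3=T, B3=F, B4=T, B5=F, B6=E, B7=F, B8=F, B9=F
test 2 (b=3, k=5, x=6) hits B1=T, B1=F, B2=S, B2=E, B3=T, B3=F, B4=T, B5=F, B6=E, B7=F, B8=T, B9=F
test 3 (b=6, k=3, x=9) hits B1=T, B1=F, B2=S, B2=E, B3=T, B3=F, B4=F, B5=F, B6=S, B7=T, B8=T, B9=T
test 4 (b=3, k=5, x=9) hits B1=T, B1=F, B2=S, B2=E, B3=T, B3=F, B4=T, B5=F, B6=E, B7=F, B8=F, B9=F
union over all inputs: B1=T, B1=F, B2=S, B2=E, B3=T, B3=F, B4=T, B4=F, B5=F, B6=S, B6=E, B7=T, B7=F, B8=T, B8=F, B9=T, B9=F (17 outcomes)
size 1 is not enough: best union over all size-1 subsets is 12/17
the canonical winner is {1, 3}: size 2, full 17-outcome coverage, earliest index list among size-2 covers
Answer: 1, 3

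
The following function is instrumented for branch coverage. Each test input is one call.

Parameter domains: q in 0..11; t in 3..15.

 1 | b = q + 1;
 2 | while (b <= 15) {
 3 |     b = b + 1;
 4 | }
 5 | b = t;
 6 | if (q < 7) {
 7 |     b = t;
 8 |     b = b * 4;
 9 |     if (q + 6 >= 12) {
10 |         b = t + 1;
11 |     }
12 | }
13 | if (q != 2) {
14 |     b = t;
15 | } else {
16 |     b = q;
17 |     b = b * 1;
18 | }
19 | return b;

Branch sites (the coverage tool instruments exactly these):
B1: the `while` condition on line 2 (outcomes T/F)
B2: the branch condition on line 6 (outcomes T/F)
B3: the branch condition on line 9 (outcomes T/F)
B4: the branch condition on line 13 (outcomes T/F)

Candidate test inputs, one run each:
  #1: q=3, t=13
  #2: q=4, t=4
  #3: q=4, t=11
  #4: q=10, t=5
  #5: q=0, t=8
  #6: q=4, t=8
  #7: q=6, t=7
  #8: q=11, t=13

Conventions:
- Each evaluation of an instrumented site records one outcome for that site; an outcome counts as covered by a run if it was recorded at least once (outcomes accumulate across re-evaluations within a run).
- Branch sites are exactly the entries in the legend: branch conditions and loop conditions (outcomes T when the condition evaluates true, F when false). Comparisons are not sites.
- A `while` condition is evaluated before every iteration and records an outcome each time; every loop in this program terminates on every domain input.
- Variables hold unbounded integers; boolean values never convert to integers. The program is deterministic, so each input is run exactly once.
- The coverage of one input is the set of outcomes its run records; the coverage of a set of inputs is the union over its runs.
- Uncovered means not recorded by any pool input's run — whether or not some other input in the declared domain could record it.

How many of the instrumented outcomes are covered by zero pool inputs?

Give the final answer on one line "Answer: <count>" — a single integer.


#1 (q=3, t=13) -> covered: B1=T, B1=F, B2=T, B3=F, B4=T
#2 (q=4, t=4) -> covered: B1=T, B1=F, B2=T, B3=F, B4=T
#3 (q=4, t=11) -> covered: B1=T, B1=F, B2=T, B3=F, B4=T
#4 (q=10, t=5) -> covered: B1=T, B1=F, B2=F, B4=T
#5 (q=0, t=8) -> covered: B1=T, B1=F, B2=T, B3=F, B4=T
#6 (q=4, t=8) -> covered: B1=T, B1=F, B2=T, B3=F, B4=T
#7 (q=6, t=7) -> covered: B1=T, B1=F, B2=T, B3=T, B4=T
#8 (q=11, t=13) -> covered: B1=T, B1=F, B2=F, B4=T
union over the pool: B1=T, B1=F, B2=T, B2=F, B3=T, B3=F, B4=T
uncovered (1 of 8): B4=F
Answer: 1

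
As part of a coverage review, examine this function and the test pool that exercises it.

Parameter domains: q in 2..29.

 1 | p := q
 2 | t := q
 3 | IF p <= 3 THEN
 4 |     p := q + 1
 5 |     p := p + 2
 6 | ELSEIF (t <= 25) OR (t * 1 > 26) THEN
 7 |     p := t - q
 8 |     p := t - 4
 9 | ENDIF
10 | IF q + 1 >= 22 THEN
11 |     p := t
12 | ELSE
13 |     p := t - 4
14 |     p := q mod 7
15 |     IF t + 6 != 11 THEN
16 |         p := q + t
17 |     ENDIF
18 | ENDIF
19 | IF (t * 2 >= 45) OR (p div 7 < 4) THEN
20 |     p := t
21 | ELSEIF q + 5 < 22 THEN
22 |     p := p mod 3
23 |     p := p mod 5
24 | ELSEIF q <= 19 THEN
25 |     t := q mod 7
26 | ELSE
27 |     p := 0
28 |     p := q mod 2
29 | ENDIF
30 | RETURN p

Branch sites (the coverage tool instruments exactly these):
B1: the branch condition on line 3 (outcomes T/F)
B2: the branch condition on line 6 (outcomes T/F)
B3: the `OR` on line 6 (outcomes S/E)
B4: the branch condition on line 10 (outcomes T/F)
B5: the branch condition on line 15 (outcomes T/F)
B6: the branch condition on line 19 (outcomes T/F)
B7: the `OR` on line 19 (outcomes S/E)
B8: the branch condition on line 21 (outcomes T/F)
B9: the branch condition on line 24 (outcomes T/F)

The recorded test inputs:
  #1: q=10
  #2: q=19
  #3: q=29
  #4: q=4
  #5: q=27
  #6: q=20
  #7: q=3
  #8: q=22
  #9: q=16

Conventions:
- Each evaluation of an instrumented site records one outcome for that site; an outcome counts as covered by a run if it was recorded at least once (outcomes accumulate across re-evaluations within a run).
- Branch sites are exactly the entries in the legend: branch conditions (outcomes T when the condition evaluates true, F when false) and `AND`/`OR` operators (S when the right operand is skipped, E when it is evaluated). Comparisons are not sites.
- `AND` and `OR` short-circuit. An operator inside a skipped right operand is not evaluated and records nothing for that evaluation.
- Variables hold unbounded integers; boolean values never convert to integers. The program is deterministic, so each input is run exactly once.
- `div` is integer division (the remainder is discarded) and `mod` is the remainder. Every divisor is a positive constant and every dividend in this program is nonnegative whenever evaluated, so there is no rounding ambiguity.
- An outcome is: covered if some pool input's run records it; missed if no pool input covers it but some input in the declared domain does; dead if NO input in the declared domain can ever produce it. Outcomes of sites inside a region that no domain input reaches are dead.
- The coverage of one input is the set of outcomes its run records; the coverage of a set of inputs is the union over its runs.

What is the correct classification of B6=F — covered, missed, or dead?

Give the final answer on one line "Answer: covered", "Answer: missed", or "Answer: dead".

B6=F is recorded by pool input(s) 2, 6, 9 -> covered

Answer: covered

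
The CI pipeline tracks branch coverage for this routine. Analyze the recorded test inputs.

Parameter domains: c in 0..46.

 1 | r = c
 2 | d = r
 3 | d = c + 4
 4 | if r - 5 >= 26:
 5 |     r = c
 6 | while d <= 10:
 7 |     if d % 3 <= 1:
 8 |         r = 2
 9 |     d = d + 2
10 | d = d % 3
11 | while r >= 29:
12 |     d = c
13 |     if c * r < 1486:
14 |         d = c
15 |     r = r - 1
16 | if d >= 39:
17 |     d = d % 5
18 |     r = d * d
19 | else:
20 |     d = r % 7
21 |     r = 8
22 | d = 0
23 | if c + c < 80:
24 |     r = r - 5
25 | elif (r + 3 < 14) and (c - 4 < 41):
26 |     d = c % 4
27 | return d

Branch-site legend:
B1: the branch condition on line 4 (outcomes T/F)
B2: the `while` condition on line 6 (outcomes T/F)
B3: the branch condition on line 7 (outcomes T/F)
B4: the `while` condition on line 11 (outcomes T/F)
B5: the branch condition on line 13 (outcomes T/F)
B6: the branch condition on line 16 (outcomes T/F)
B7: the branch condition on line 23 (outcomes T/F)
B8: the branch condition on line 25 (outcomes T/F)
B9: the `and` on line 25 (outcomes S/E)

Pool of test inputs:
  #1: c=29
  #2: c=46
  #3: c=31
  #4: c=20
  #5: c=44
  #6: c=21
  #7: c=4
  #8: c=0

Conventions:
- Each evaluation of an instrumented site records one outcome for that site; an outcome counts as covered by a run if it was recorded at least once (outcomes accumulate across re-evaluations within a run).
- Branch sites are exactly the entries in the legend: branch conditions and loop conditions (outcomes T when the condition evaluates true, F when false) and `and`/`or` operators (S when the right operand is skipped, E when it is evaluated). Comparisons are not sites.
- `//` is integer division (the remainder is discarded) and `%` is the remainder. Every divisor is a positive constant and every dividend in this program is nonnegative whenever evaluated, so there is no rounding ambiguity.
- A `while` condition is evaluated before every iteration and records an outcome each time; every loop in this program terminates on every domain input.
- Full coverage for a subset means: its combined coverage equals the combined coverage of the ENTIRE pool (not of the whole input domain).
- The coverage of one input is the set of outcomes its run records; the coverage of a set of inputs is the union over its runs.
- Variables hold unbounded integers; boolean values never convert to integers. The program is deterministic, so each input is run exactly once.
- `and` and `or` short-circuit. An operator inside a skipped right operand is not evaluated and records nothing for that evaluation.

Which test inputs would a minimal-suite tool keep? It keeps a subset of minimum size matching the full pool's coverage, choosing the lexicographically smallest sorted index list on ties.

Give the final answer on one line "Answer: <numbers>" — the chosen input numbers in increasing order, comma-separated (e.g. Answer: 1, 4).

#1 (c=29) -> B1->F, B2->F, B4->T, B5->T, B4->F, B6->F, B7->T; covered: B1=F, B2=F, B4=T, B4=F, B5=T, B6=F, B7=T
#2 (c=46) -> B1->T, B2->F, B4->T, B5->F, B4->T, B5->F, B4->T, B5->F, B4->T, B5->F, B4->T, B5->F, B4->T, B5->F, ...; covered: B1=T, B2=F, B4=T, B4=F, B5=T, B5=F, B6=T, B7=F, B8=F, B9=E
#3 (c=31) -> B1->T, B2->F, B4->T, B5->T, B4->T, B5->T, B4->T, B5->T, B4->F, B6->F, B7->T; covered: B1=T, B2=F, B4=T, B4=F, B5=T, B6=F, B7=T
#4 (c=20) -> B1->F, B2->F, B4->F, B6->F, B7->T; covered: B1=F, B2=F, B4=F, B6=F, B7=T
#5 (c=44) -> B1->T, B2->F, B4->T, B5->F, B4->T, B5->F, B4->T, B5->F, B4->T, B5->F, B4->T, B5->F, B4->T, B5->F, ...; covered: B1=T, B2=F, B4=T, B4=F, B5=T, B5=F, B6=T, B7=F, B8=F, B9=S
#6 (c=21) -> B1->F, B2->F, B4->F, B6->F, B7->T; covered: B1=F, B2=F, B4=F, B6=F, B7=T
#7 (c=4) -> B1->F, B2->T, B3->F, B2->T, B3->T, B2->F, B4->F, B6->F, B7->T; covered: B1=F, B2=T, B2=F, B3=T, B3=F, B4=F, B6=F, B7=T
#8 (c=0) -> B1->F, B2->T, B3->T, B2->T, B3->T, B2->T, B3->F, B2->T, B3->T, B2->F, B4->F, B6->F, B7->T; covered: B1=F, B2=T, B2=F, B3=T, B3=F, B4=F, B6=F, B7=T
the full pool covers 17 outcomes: B1=T, B1=F, B2=T, B2=F, B3=T, B3=F, B4=T, B4=F, B5=T, B5=F, B6=T, B6=F, B7=T, B7=F, B8=F, B9=S, B9=E
no size-1 subset reaches all 17 outcomes (best union: 10/17)
no size-2 subset reaches all 17 outcomes (best union: 16/17)
inputs {2, 5, 7} (size 3) cover everything; no size-3 subset with a lexicographically smaller index list covers all 17

Answer: 2, 5, 7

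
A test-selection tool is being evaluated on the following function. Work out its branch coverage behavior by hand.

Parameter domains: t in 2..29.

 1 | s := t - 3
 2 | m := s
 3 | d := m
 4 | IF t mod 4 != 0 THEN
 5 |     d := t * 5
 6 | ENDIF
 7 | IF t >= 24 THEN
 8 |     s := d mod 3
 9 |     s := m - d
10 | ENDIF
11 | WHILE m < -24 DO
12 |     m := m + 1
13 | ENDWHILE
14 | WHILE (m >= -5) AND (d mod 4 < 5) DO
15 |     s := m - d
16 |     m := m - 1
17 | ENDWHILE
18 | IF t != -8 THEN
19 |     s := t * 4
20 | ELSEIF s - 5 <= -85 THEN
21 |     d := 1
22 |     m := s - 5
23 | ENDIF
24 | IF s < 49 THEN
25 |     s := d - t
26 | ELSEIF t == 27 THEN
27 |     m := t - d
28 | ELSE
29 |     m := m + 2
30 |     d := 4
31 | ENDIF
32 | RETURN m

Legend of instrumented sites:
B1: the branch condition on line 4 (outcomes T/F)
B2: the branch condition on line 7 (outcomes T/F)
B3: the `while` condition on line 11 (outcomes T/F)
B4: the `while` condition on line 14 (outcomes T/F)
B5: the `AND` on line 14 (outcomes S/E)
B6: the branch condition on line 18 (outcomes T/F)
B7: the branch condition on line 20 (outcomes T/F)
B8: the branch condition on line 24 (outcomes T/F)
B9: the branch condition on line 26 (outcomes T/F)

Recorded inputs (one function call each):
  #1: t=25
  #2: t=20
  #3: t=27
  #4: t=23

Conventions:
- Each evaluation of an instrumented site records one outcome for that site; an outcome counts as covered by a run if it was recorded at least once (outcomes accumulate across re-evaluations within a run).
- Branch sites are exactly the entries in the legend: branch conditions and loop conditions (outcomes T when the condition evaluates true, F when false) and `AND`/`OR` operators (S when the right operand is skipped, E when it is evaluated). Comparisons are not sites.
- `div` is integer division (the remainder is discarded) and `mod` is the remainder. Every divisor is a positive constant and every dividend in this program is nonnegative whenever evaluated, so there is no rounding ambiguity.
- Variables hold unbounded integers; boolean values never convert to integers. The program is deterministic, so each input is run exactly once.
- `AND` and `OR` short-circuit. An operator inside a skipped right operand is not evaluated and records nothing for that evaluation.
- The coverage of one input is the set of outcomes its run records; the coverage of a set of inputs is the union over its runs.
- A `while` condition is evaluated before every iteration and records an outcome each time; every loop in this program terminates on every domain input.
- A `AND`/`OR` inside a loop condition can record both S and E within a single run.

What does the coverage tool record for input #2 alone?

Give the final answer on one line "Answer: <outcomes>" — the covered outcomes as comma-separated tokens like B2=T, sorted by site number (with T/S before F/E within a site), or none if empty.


Simulating input #2 (t=20) step by step:
  B1->F, B2->F, B3->F, B5->E, B4->T, B5->E, B4->T, B5->E, B4->T, B5->E
  B4->T, B5->E, B4->T, B5->E, B4->T, B5->E, B4->T, B5->E, B4->T, B5->E
  B4->T, B5->E, B4->T, B5->E, B4->T, B5->E, B4->T, B5->E, B4->T, B5->E
  B4->T, B5->E, B4->T, B5->E, B4->T, B5->E, B4->T, B5->E, B4->T, B5->E
  B4->T, B5->E, B4->T, B5->E, B4->T, B5->E, B4->T, B5->E, B4->T, B5->S
  B4->F, B6->T, B8->F, B9->F
distinct outcomes covered: B1=F, B2=F, B3=F, B4=T, B4=F, B5=S, B5=E, B6=T, B8=F, B9=F
Answer: B1=F, B2=F, B3=F, B4=T, B4=F, B5=S, B5=E, B6=T, B8=F, B9=F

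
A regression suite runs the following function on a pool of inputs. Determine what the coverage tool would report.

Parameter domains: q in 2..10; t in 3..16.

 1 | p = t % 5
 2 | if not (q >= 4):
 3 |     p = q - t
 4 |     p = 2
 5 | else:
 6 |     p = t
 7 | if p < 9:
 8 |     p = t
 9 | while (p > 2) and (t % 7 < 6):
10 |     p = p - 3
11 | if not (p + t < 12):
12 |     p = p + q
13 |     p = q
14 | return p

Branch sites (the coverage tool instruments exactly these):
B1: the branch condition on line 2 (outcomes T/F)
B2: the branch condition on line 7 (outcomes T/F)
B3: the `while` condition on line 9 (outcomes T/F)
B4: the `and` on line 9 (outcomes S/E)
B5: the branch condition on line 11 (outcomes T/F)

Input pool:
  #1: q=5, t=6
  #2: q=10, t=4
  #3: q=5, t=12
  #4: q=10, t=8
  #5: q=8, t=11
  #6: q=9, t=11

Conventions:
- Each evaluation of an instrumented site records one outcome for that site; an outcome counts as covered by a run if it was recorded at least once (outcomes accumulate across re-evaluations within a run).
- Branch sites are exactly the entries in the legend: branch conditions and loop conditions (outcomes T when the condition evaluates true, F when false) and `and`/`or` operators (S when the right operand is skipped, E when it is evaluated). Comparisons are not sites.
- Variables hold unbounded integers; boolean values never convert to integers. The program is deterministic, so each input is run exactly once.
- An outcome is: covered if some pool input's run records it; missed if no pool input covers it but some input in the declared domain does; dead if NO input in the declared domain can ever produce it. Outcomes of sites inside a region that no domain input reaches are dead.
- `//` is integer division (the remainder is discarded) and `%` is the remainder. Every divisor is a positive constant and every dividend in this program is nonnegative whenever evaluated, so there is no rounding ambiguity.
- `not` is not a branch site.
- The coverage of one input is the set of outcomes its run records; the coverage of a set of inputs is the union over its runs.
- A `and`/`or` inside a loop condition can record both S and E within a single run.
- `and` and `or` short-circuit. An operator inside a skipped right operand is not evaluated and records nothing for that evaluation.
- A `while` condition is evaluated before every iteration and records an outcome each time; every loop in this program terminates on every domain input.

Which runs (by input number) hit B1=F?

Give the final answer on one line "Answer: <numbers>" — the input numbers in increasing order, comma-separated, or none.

input #1 (q=5, t=6): records B1=F
input #2 (q=10, t=4): records B1=F
input #3 (q=5, t=12): records B1=F
input #4 (q=10, t=8): records B1=F
input #5 (q=8, t=11): records B1=F
input #6 (q=9, t=11): records B1=F

Answer: 1, 2, 3, 4, 5, 6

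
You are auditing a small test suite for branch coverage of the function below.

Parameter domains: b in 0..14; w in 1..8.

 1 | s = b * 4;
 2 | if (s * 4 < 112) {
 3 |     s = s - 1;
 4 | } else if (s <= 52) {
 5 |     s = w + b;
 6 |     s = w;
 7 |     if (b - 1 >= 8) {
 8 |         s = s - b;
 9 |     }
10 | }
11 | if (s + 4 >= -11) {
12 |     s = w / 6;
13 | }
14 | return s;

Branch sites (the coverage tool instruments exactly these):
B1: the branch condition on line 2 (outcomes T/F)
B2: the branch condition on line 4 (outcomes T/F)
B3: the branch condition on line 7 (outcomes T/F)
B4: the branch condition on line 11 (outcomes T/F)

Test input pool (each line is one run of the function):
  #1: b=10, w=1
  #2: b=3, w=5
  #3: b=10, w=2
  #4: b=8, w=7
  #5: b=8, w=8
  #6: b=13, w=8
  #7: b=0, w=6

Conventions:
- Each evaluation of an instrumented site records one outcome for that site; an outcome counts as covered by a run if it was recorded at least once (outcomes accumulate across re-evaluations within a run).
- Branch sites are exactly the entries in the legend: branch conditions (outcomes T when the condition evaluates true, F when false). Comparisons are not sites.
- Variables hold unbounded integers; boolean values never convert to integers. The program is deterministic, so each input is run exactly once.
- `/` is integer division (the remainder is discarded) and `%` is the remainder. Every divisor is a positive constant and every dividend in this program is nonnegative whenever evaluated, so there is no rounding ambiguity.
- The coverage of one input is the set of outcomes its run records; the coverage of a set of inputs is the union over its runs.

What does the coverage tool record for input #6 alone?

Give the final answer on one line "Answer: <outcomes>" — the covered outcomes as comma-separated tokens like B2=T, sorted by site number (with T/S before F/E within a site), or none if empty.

Simulating input #6 (b=13, w=8) step by step:
  B1->F, B2->T, B3->T, B4->T
collecting distinct outcomes: B1=F, B2=T, B3=T, B4=T

Answer: B1=F, B2=T, B3=T, B4=T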